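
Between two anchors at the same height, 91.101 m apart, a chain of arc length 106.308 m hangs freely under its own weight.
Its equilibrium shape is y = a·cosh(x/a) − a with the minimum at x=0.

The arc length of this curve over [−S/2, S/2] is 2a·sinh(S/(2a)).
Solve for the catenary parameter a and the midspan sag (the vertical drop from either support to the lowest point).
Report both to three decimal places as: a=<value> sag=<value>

a=46.614 sag=24.084

seed: a₀ = √(S³/(24(L−S))) = √(91.101³/(24·15.207)) = 45.515291
iter 1: u=1.000774  f(a)=+7.799e-01  f'(a)=-7.376e-01  a ← 45.515291 − (+7.799e-01/-7.376e-01) = 46.572726
iter 2: u=0.978051  f(a)=+2.801e-02  f'(a)=-6.855e-01  a ← 46.572726 − (+2.801e-02/-6.855e-01) = 46.613585
iter 3: u=0.977194  f(a)=+3.910e-05  f'(a)=-6.836e-01  a ← 46.613585 − (+3.910e-05/-6.836e-01) = 46.613643
iter 4: u=0.977192  f(a)=+7.643e-11  f'(a)=-6.835e-01  a ← 46.613643 − (+7.643e-11/-6.835e-01) = 46.613643
iter 5: u=0.977192  f(a)=-1.421e-14  f'(a)=-6.835e-01  a ← 46.613643 − (-1.421e-14/-6.835e-01) = 46.613643
converged: |Δa| < 1e-12 after 5 iterations
sag = a·(cosh(S/(2a)) − 1) = 46.613643·(cosh(0.977192) − 1) = 24.084161
T_max/T_min = cosh(S/(2a)) = 1.516676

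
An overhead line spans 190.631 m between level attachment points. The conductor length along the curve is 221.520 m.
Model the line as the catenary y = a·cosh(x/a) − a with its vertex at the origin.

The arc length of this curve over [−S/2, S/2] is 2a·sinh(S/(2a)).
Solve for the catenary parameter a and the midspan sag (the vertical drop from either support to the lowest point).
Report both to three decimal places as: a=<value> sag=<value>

a=98.935 sag=49.577

seed: a₀ = √(S³/(24(L−S))) = √(190.631³/(24·30.889)) = 96.668002
iter 1: u=0.986009  f(a)=+1.537e+00  f'(a)=-7.034e-01  a ← 96.668002 − (+1.537e+00/-7.034e-01) = 98.852764
iter 2: u=0.964217  f(a)=+5.364e-02  f'(a)=-6.551e-01  a ← 98.852764 − (+5.364e-02/-6.551e-01) = 98.934651
iter 3: u=0.963419  f(a)=+7.060e-05  f'(a)=-6.533e-01  a ← 98.934651 − (+7.060e-05/-6.533e-01) = 98.934759
iter 4: u=0.963418  f(a)=+1.227e-10  f'(a)=-6.533e-01  a ← 98.934759 − (+1.227e-10/-6.533e-01) = 98.934759
iter 5: u=0.963418  f(a)=-2.842e-14  f'(a)=-6.533e-01  a ← 98.934759 − (-2.842e-14/-6.533e-01) = 98.934759
converged: |Δa| < 1e-12 after 5 iterations
sag = a·(cosh(S/(2a)) − 1) = 98.934759·(cosh(0.963418) − 1) = 49.577409
T_max/T_min = cosh(S/(2a)) = 1.501112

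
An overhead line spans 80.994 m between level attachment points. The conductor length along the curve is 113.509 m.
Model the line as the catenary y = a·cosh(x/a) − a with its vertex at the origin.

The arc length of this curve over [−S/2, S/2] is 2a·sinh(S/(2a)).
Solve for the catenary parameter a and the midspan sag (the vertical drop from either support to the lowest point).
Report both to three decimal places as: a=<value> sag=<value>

seed: a₀ = √(S³/(24(L−S))) = √(80.994³/(24·32.515)) = 26.093466
iter 1: u=1.551998  f(a)=+4.148e+00  f'(a)=-3.146e+00  a ← 26.093466 − (+4.148e+00/-3.146e+00) = 27.411820
iter 2: u=1.477355  f(a)=+3.351e-01  f'(a)=-2.657e+00  a ← 27.411820 − (+3.351e-01/-2.657e+00) = 27.537948
iter 3: u=1.470589  f(a)=+2.612e-03  f'(a)=-2.616e+00  a ← 27.537948 − (+2.612e-03/-2.616e+00) = 27.538947
iter 4: u=1.470536  f(a)=+1.614e-07  f'(a)=-2.615e+00  a ← 27.538947 − (+1.614e-07/-2.615e+00) = 27.538947
iter 5: u=1.470536  f(a)=+0.000e+00  f'(a)=-2.615e+00  a ← 27.538947 − (+0.000e+00/-2.615e+00) = 27.538947
converged: |Δa| < 1e-12 after 5 iterations
sag = a·(cosh(S/(2a)) − 1) = 27.538947·(cosh(1.470536) − 1) = 35.544069
T_max/T_min = cosh(S/(2a)) = 2.290684

a=27.539 sag=35.544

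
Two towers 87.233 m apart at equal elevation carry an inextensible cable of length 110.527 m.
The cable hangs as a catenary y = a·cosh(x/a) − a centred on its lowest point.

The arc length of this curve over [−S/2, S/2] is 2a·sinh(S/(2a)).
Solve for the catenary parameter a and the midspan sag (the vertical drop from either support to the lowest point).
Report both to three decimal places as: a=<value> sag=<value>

a=35.761 sag=30.064

seed: a₀ = √(S³/(24(L−S))) = √(87.233³/(24·23.294)) = 34.458277
iter 1: u=1.265777  f(a)=+1.939e+00  f'(a)=-1.581e+00  a ← 34.458277 − (+1.939e+00/-1.581e+00) = 35.684321
iter 2: u=1.222288  f(a)=+1.083e-01  f'(a)=-1.409e+00  a ← 35.684321 − (+1.083e-01/-1.409e+00) = 35.761160
iter 3: u=1.219661  f(a)=+3.820e-04  f'(a)=-1.399e+00  a ← 35.761160 − (+3.820e-04/-1.399e+00) = 35.761433
iter 4: u=1.219652  f(a)=+4.790e-09  f'(a)=-1.399e+00  a ← 35.761433 − (+4.790e-09/-1.399e+00) = 35.761433
iter 5: u=1.219652  f(a)=+2.842e-14  f'(a)=-1.399e+00  a ← 35.761433 − (+2.842e-14/-1.399e+00) = 35.761433
converged: |Δa| < 1e-12 after 5 iterations
sag = a·(cosh(S/(2a)) − 1) = 35.761433·(cosh(1.219652) − 1) = 30.063596
T_max/T_min = cosh(S/(2a)) = 1.840671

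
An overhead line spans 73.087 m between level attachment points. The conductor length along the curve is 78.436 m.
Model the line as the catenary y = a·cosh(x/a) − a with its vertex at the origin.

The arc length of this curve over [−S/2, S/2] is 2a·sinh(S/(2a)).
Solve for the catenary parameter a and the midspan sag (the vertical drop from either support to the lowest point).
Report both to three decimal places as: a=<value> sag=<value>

a=55.742 sag=12.414

seed: a₀ = √(S³/(24(L−S))) = √(73.087³/(24·5.349)) = 55.146542
iter 1: u=0.662662  f(a)=+1.187e-01  f'(a)=-2.026e-01  a ← 55.146542 − (+1.187e-01/-2.026e-01) = 55.732186
iter 2: u=0.655698  f(a)=+1.917e-03  f'(a)=-1.961e-01  a ← 55.732186 − (+1.917e-03/-1.961e-01) = 55.741960
iter 3: u=0.655583  f(a)=+5.184e-07  f'(a)=-1.960e-01  a ← 55.741960 − (+5.184e-07/-1.960e-01) = 55.741962
iter 4: u=0.655583  f(a)=+2.842e-14  f'(a)=-1.960e-01  a ← 55.741962 − (+2.842e-14/-1.960e-01) = 55.741962
converged: |Δa| < 1e-12 after 4 iterations
sag = a·(cosh(S/(2a)) − 1) = 55.741962·(cosh(0.655583) − 1) = 12.413873
T_max/T_min = cosh(S/(2a)) = 1.222702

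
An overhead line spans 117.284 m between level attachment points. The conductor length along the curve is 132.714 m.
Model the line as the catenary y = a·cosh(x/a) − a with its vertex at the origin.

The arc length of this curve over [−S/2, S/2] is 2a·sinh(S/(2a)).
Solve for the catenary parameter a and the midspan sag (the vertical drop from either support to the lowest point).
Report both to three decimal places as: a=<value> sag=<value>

a=67.269 sag=27.221

seed: a₀ = √(S³/(24(L−S))) = √(117.284³/(24·15.430)) = 66.003896
iter 1: u=0.888463  f(a)=+6.206e-01  f'(a)=-5.055e-01  a ← 66.003896 − (+6.206e-01/-5.055e-01) = 67.231502
iter 2: u=0.872240  f(a)=+1.774e-02  f'(a)=-4.770e-01  a ← 67.231502 − (+1.774e-02/-4.770e-01) = 67.268686
iter 3: u=0.871758  f(a)=+1.543e-05  f'(a)=-4.762e-01  a ← 67.268686 − (+1.543e-05/-4.762e-01) = 67.268718
iter 4: u=0.871757  f(a)=+1.174e-11  f'(a)=-4.762e-01  a ← 67.268718 − (+1.174e-11/-4.762e-01) = 67.268718
converged: |Δa| < 1e-12 after 4 iterations
sag = a·(cosh(S/(2a)) − 1) = 67.268718·(cosh(0.871757) − 1) = 27.221133
T_max/T_min = cosh(S/(2a)) = 1.404663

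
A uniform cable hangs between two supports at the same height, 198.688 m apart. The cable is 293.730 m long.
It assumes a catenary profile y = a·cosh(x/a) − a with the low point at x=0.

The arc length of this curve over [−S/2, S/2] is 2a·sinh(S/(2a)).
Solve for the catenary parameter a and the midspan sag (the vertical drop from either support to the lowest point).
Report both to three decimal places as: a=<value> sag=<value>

a=62.456 sag=97.137

seed: a₀ = √(S³/(24(L−S))) = √(198.688³/(24·95.042)) = 58.640012
iter 1: u=1.694133  f(a)=+1.461e+01  f'(a)=-4.272e+00  a ← 58.640012 − (+1.461e+01/-4.272e+00) = 62.059353
iter 2: u=1.600790  f(a)=+1.375e+00  f'(a)=-3.503e+00  a ← 62.059353 − (+1.375e+00/-3.503e+00) = 62.451982
iter 3: u=1.590726  f(a)=+1.498e-02  f'(a)=-3.427e+00  a ← 62.451982 − (+1.498e-02/-3.427e+00) = 62.456355
iter 4: u=1.590615  f(a)=+1.822e-06  f'(a)=-3.426e+00  a ← 62.456355 − (+1.822e-06/-3.426e+00) = 62.456355
iter 5: u=1.590615  f(a)=+5.684e-14  f'(a)=-3.426e+00  a ← 62.456355 − (+5.684e-14/-3.426e+00) = 62.456355
converged: |Δa| < 1e-12 after 5 iterations
sag = a·(cosh(S/(2a)) − 1) = 62.456355·(cosh(1.590615) − 1) = 97.137268
T_max/T_min = cosh(S/(2a)) = 2.555282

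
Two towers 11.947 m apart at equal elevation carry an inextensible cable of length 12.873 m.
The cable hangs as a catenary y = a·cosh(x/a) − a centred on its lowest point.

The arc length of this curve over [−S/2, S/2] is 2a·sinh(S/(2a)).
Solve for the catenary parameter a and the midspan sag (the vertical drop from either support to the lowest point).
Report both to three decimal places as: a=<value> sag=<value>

a=8.860 sag=2.091

seed: a₀ = √(S³/(24(L−S))) = √(11.947³/(24·0.926)) = 8.759457
iter 1: u=0.681949  f(a)=+2.177e-02  f'(a)=-2.214e-01  a ← 8.759457 − (+2.177e-02/-2.214e-01) = 8.857783
iter 2: u=0.674379  f(a)=+3.720e-04  f'(a)=-2.139e-01  a ← 8.857783 − (+3.720e-04/-2.139e-01) = 8.859522
iter 3: u=0.674246  f(a)=+1.128e-07  f'(a)=-2.138e-01  a ← 8.859522 − (+1.128e-07/-2.138e-01) = 8.859523
iter 4: u=0.674246  f(a)=+1.066e-14  f'(a)=-2.138e-01  a ← 8.859523 − (+1.066e-14/-2.138e-01) = 8.859523
converged: |Δa| < 1e-12 after 4 iterations
sag = a·(cosh(S/(2a)) − 1) = 8.859523·(cosh(0.674246) − 1) = 2.091261
T_max/T_min = cosh(S/(2a)) = 1.236047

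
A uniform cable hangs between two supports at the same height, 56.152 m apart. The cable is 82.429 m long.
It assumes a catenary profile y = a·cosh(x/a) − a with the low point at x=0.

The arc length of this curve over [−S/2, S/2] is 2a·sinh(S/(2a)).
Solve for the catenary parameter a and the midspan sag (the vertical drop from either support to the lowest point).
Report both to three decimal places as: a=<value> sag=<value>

seed: a₀ = √(S³/(24(L−S))) = √(56.152³/(24·26.277)) = 16.755382
iter 1: u=1.675641  f(a)=+3.945e+00  f'(a)=-4.110e+00  a ← 16.755382 − (+3.945e+00/-4.110e+00) = 17.715289
iter 2: u=1.584846  f(a)=+3.645e-01  f'(a)=-3.383e+00  a ← 17.715289 − (+3.645e-01/-3.383e+00) = 17.823019
iter 3: u=1.575266  f(a)=+3.809e-03  f'(a)=-3.313e+00  a ← 17.823019 − (+3.809e-03/-3.313e+00) = 17.824168
iter 4: u=1.575165  f(a)=+4.256e-07  f'(a)=-3.312e+00  a ← 17.824168 − (+4.256e-07/-3.312e+00) = 17.824169
iter 5: u=1.575165  f(a)=+0.000e+00  f'(a)=-3.312e+00  a ← 17.824169 − (+0.000e+00/-3.312e+00) = 17.824169
converged: |Δa| < 1e-12 after 5 iterations
sag = a·(cosh(S/(2a)) − 1) = 17.824169·(cosh(1.575165) − 1) = 27.079462
T_max/T_min = cosh(S/(2a)) = 2.519255

a=17.824 sag=27.079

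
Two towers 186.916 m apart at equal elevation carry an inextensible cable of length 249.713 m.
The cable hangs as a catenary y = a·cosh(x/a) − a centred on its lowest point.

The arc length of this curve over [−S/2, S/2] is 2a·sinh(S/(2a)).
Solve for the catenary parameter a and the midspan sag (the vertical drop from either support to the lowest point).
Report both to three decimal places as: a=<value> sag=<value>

a=68.915 sag=73.698

seed: a₀ = √(S³/(24(L−S))) = √(186.916³/(24·62.797)) = 65.825573
iter 1: u=1.419783  f(a)=+6.642e+00  f'(a)=-2.321e+00  a ← 65.825573 − (+6.642e+00/-2.321e+00) = 68.686722
iter 2: u=1.360641  f(a)=+4.576e-01  f'(a)=-2.012e+00  a ← 68.686722 − (+4.576e-01/-2.012e+00) = 68.914200
iter 3: u=1.356150  f(a)=+2.527e-03  f'(a)=-1.989e+00  a ← 68.914200 − (+2.527e-03/-1.989e+00) = 68.915470
iter 4: u=1.356125  f(a)=+7.803e-08  f'(a)=-1.989e+00  a ← 68.915470 − (+7.803e-08/-1.989e+00) = 68.915470
iter 5: u=1.356125  f(a)=-2.842e-14  f'(a)=-1.989e+00  a ← 68.915470 − (-2.842e-14/-1.989e+00) = 68.915470
converged: |Δa| < 1e-12 after 5 iterations
sag = a·(cosh(S/(2a)) − 1) = 68.915470·(cosh(1.356125) − 1) = 73.697600
T_max/T_min = cosh(S/(2a)) = 2.069391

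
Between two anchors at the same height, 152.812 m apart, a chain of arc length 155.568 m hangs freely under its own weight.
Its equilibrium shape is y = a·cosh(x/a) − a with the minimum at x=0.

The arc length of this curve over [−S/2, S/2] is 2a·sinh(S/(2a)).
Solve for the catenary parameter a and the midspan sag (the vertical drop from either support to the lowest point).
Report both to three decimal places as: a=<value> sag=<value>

seed: a₀ = √(S³/(24(L−S))) = √(152.812³/(24·2.756)) = 232.268846
iter 1: u=0.328955  f(a)=+1.495e-02  f'(a)=-2.399e-02  a ← 232.268846 − (+1.495e-02/-2.399e-02) = 232.892051
iter 2: u=0.328075  f(a)=+6.038e-05  f'(a)=-2.380e-02  a ← 232.892051 − (+6.038e-05/-2.380e-02) = 232.894588
iter 3: u=0.328071  f(a)=+9.940e-10  f'(a)=-2.379e-02  a ← 232.894588 − (+9.940e-10/-2.379e-02) = 232.894589
iter 4: u=0.328071  f(a)=+0.000e+00  f'(a)=-2.379e-02  a ← 232.894589 − (+0.000e+00/-2.379e-02) = 232.894589
converged: |Δa| < 1e-12 after 4 iterations
sag = a·(cosh(S/(2a)) − 1) = 232.894589·(cosh(0.328071) − 1) = 12.646121
T_max/T_min = cosh(S/(2a)) = 1.054300

a=232.895 sag=12.646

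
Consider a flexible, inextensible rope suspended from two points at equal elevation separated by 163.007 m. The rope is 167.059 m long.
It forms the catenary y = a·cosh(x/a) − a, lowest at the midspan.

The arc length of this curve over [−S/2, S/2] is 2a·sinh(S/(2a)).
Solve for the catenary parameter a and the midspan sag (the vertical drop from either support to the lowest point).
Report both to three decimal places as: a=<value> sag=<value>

a=211.824 sag=15.874

seed: a₀ = √(S³/(24(L−S))) = √(163.007³/(24·4.052)) = 211.042072
iter 1: u=0.386196  f(a)=+3.032e-02  f'(a)=-3.898e-02  a ← 211.042072 − (+3.032e-02/-3.898e-02) = 211.820113
iter 2: u=0.384777  f(a)=+1.685e-04  f'(a)=-3.854e-02  a ← 211.820113 − (+1.685e-04/-3.854e-02) = 211.824486
iter 3: u=0.384769  f(a)=+5.269e-09  f'(a)=-3.854e-02  a ← 211.824486 − (+5.269e-09/-3.854e-02) = 211.824486
iter 4: u=0.384769  f(a)=+2.842e-14  f'(a)=-3.854e-02  a ← 211.824486 − (+2.842e-14/-3.854e-02) = 211.824486
converged: |Δa| < 1e-12 after 4 iterations
sag = a·(cosh(S/(2a)) − 1) = 211.824486·(cosh(0.384769) − 1) = 15.874417
T_max/T_min = cosh(S/(2a)) = 1.074941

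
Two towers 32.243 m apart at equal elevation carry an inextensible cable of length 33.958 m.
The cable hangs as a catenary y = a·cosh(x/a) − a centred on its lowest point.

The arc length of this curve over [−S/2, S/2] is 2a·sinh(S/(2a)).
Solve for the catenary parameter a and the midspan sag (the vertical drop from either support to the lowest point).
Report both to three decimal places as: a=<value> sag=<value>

seed: a₀ = √(S³/(24(L−S))) = √(32.243³/(24·1.715)) = 28.537471
iter 1: u=0.564924  f(a)=+2.758e-02  f'(a)=-1.241e-01  a ← 28.537471 − (+2.758e-02/-1.241e-01) = 28.759720
iter 2: u=0.560558  f(a)=+3.255e-04  f'(a)=-1.212e-01  a ← 28.759720 − (+3.255e-04/-1.212e-01) = 28.762406
iter 3: u=0.560506  f(a)=+4.654e-08  f'(a)=-1.211e-01  a ← 28.762406 − (+4.654e-08/-1.211e-01) = 28.762407
iter 4: u=0.560506  f(a)=+0.000e+00  f'(a)=-1.211e-01  a ← 28.762407 − (+0.000e+00/-1.211e-01) = 28.762407
converged: |Δa| < 1e-12 after 4 iterations
sag = a·(cosh(S/(2a)) − 1) = 28.762407·(cosh(0.560506) − 1) = 4.637630
T_max/T_min = cosh(S/(2a)) = 1.161239

a=28.762 sag=4.638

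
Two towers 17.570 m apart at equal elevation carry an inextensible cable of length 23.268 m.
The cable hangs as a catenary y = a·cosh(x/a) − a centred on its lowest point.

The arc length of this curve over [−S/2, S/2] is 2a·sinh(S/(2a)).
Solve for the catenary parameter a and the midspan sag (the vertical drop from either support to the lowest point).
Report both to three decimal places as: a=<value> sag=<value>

seed: a₀ = √(S³/(24(L−S))) = √(17.570³/(24·5.698)) = 6.297828
iter 1: u=1.394925  f(a)=+5.808e-01  f'(a)=-2.187e+00  a ← 6.297828 − (+5.808e-01/-2.187e+00) = 6.563378
iter 2: u=1.338488  f(a)=+3.875e-02  f'(a)=-1.904e+00  a ← 6.563378 − (+3.875e-02/-1.904e+00) = 6.583731
iter 3: u=1.334350  f(a)=+1.998e-04  f'(a)=-1.884e+00  a ← 6.583731 − (+1.998e-04/-1.884e+00) = 6.583837
iter 4: u=1.334328  f(a)=+5.373e-09  f'(a)=-1.884e+00  a ← 6.583837 − (+5.373e-09/-1.884e+00) = 6.583837
iter 5: u=1.334328  f(a)=+7.105e-15  f'(a)=-1.884e+00  a ← 6.583837 − (+7.105e-15/-1.884e+00) = 6.583837
converged: |Δa| < 1e-12 after 5 iterations
sag = a·(cosh(S/(2a)) − 1) = 6.583837·(cosh(1.334328) − 1) = 6.783918
T_max/T_min = cosh(S/(2a)) = 2.030390

a=6.584 sag=6.784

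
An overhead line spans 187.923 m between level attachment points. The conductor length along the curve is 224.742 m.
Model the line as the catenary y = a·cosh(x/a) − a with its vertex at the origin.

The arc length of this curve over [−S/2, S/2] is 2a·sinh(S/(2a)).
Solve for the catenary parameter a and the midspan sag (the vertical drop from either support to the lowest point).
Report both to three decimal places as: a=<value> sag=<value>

a=89.102 sag=54.308

seed: a₀ = √(S³/(24(L−S))) = √(187.923³/(24·36.819)) = 86.661917
iter 1: u=1.084231  f(a)=+2.226e+00  f'(a)=-9.539e-01  a ← 86.661917 − (+2.226e+00/-9.539e-01) = 88.995215
iter 2: u=1.055804  f(a)=+9.306e-02  f'(a)=-8.756e-01  a ← 88.995215 − (+9.306e-02/-8.756e-01) = 89.101488
iter 3: u=1.054545  f(a)=+1.784e-04  f'(a)=-8.723e-01  a ← 89.101488 − (+1.784e-04/-8.723e-01) = 89.101692
iter 4: u=1.054542  f(a)=+6.583e-10  f'(a)=-8.723e-01  a ← 89.101692 − (+6.583e-10/-8.723e-01) = 89.101692
iter 5: u=1.054542  f(a)=+0.000e+00  f'(a)=-8.723e-01  a ← 89.101692 − (+0.000e+00/-8.723e-01) = 89.101692
converged: |Δa| < 1e-12 after 5 iterations
sag = a·(cosh(S/(2a)) − 1) = 89.101692·(cosh(1.054542) − 1) = 54.308047
T_max/T_min = cosh(S/(2a)) = 1.609506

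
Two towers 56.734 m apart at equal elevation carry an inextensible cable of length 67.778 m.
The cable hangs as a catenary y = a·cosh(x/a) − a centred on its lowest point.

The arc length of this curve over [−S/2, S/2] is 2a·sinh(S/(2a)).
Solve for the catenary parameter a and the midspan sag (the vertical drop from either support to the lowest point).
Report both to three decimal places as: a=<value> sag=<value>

a=26.982 sag=16.336

seed: a₀ = √(S³/(24(L−S))) = √(56.734³/(24·11.044)) = 26.248004
iter 1: u=1.080730  f(a)=+6.632e-01  f'(a)=-9.440e-01  a ← 26.248004 − (+6.632e-01/-9.440e-01) = 26.950541
iter 2: u=1.052558  f(a)=+2.756e-02  f'(a)=-8.670e-01  a ← 26.950541 − (+2.756e-02/-8.670e-01) = 26.982327
iter 3: u=1.051318  f(a)=+5.216e-05  f'(a)=-8.637e-01  a ← 26.982327 − (+5.216e-05/-8.637e-01) = 26.982387
iter 4: u=1.051315  f(a)=+1.876e-10  f'(a)=-8.637e-01  a ← 26.982387 − (+1.876e-10/-8.637e-01) = 26.982387
iter 5: u=1.051315  f(a)=+0.000e+00  f'(a)=-8.637e-01  a ← 26.982387 − (+0.000e+00/-8.637e-01) = 26.982387
converged: |Δa| < 1e-12 after 5 iterations
sag = a·(cosh(S/(2a)) − 1) = 26.982387·(cosh(1.051315) − 1) = 16.336356
T_max/T_min = cosh(S/(2a)) = 1.605445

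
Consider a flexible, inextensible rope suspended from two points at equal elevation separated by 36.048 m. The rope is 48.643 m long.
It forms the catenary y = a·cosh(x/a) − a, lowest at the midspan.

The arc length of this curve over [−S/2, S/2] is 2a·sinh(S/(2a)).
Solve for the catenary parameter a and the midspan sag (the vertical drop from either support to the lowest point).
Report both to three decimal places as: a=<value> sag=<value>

seed: a₀ = √(S³/(24(L−S))) = √(36.048³/(24·12.595)) = 12.448501
iter 1: u=1.447885  f(a)=+1.388e+00  f'(a)=-2.481e+00  a ← 12.448501 − (+1.388e+00/-2.481e+00) = 13.008021
iter 2: u=1.385607  f(a)=+9.907e-02  f'(a)=-2.138e+00  a ← 13.008021 − (+9.907e-02/-2.138e+00) = 13.054354
iter 3: u=1.380689  f(a)=+5.904e-04  f'(a)=-2.113e+00  a ← 13.054354 − (+5.904e-04/-2.113e+00) = 13.054634
iter 4: u=1.380659  f(a)=+2.125e-08  f'(a)=-2.113e+00  a ← 13.054634 − (+2.125e-08/-2.113e+00) = 13.054634
iter 5: u=1.380659  f(a)=-7.105e-15  f'(a)=-2.113e+00  a ← 13.054634 − (-7.105e-15/-2.113e+00) = 13.054634
converged: |Δa| < 1e-12 after 5 iterations
sag = a·(cosh(S/(2a)) − 1) = 13.054634·(cosh(1.380659) − 1) = 14.548968
T_max/T_min = cosh(S/(2a)) = 2.114468

a=13.055 sag=14.549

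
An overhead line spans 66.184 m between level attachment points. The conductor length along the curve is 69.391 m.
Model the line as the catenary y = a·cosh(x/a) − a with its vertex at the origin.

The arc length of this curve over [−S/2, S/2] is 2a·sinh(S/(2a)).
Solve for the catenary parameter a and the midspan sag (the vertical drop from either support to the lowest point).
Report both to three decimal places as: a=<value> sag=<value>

seed: a₀ = √(S³/(24(L−S))) = √(66.184³/(24·3.207)) = 61.372585
iter 1: u=0.539198  f(a)=+4.694e-02  f'(a)=-1.076e-01  a ← 61.372585 − (+4.694e-02/-1.076e-01) = 61.808945
iter 2: u=0.535392  f(a)=+5.054e-04  f'(a)=-1.053e-01  a ← 61.808945 − (+5.054e-04/-1.053e-01) = 61.813746
iter 3: u=0.535350  f(a)=+5.999e-08  f'(a)=-1.052e-01  a ← 61.813746 − (+5.999e-08/-1.052e-01) = 61.813746
iter 4: u=0.535350  f(a)=+0.000e+00  f'(a)=-1.052e-01  a ← 61.813746 − (+0.000e+00/-1.052e-01) = 61.813746
converged: |Δa| < 1e-12 after 4 iterations
sag = a·(cosh(S/(2a)) − 1) = 61.813746·(cosh(0.535350) − 1) = 9.071492
T_max/T_min = cosh(S/(2a)) = 1.146755

a=61.814 sag=9.071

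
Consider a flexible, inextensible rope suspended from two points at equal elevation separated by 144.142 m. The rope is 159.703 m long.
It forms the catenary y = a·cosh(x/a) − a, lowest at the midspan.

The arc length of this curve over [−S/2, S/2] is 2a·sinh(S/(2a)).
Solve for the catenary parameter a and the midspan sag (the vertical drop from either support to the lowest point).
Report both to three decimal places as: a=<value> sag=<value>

seed: a₀ = √(S³/(24(L−S))) = √(144.142³/(24·15.561)) = 89.549145
iter 1: u=0.804821  f(a)=+5.118e-01  f'(a)=-3.706e-01  a ← 89.549145 − (+5.118e-01/-3.706e-01) = 90.930262
iter 2: u=0.792596  f(a)=+1.208e-02  f'(a)=-3.533e-01  a ← 90.930262 − (+1.208e-02/-3.533e-01) = 90.964460
iter 3: u=0.792298  f(a)=+7.092e-06  f'(a)=-3.529e-01  a ← 90.964460 − (+7.092e-06/-3.529e-01) = 90.964480
iter 4: u=0.792298  f(a)=+2.444e-12  f'(a)=-3.529e-01  a ← 90.964480 − (+2.444e-12/-3.529e-01) = 90.964480
converged: |Δa| < 1e-12 after 4 iterations
sag = a·(cosh(S/(2a)) − 1) = 90.964480·(cosh(0.792298) − 1) = 30.076004
T_max/T_min = cosh(S/(2a)) = 1.330635

a=90.964 sag=30.076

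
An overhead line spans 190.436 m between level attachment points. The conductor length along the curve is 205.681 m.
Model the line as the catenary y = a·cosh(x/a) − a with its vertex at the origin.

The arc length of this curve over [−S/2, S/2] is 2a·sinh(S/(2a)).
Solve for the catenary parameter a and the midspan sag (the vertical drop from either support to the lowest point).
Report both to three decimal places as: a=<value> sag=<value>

a=139.010 sag=33.906

seed: a₀ = √(S³/(24(L−S))) = √(190.436³/(24·15.245)) = 137.389721
iter 1: u=0.693050  f(a)=+3.703e-01  f'(a)=-2.328e-01  a ← 137.389721 − (+3.703e-01/-2.328e-01) = 138.980744
iter 2: u=0.685116  f(a)=+6.531e-03  f'(a)=-2.246e-01  a ← 138.980744 − (+6.531e-03/-2.246e-01) = 139.009821
iter 3: u=0.684973  f(a)=+2.112e-06  f'(a)=-2.245e-01  a ← 139.009821 − (+2.112e-06/-2.245e-01) = 139.009830
iter 4: u=0.684973  f(a)=+1.990e-13  f'(a)=-2.245e-01  a ← 139.009830 − (+1.990e-13/-2.245e-01) = 139.009830
converged: |Δa| < 1e-12 after 4 iterations
sag = a·(cosh(S/(2a)) − 1) = 139.009830·(cosh(0.684973) − 1) = 33.906049
T_max/T_min = cosh(S/(2a)) = 1.243911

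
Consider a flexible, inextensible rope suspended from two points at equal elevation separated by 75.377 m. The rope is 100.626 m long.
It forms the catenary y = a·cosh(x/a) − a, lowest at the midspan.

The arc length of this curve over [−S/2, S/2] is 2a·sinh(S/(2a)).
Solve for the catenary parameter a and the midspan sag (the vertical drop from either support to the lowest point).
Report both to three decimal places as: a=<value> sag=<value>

a=27.829 sag=29.667

seed: a₀ = √(S³/(24(L−S))) = √(75.377³/(24·25.249)) = 26.584626
iter 1: u=1.417680  f(a)=+2.662e+00  f'(a)=-2.310e+00  a ← 26.584626 − (+2.662e+00/-2.310e+00) = 27.737210
iter 2: u=1.358770  f(a)=+1.829e-01  f'(a)=-2.002e+00  a ← 27.737210 − (+1.829e-01/-2.002e+00) = 27.828566
iter 3: u=1.354310  f(a)=+1.004e-03  f'(a)=-1.980e+00  a ← 27.828566 − (+1.004e-03/-1.980e+00) = 27.829073
iter 4: u=1.354285  f(a)=+3.066e-08  f'(a)=-1.980e+00  a ← 27.829073 − (+3.066e-08/-1.980e+00) = 27.829073
iter 5: u=1.354285  f(a)=+0.000e+00  f'(a)=-1.980e+00  a ← 27.829073 − (+0.000e+00/-1.980e+00) = 27.829073
converged: |Δa| < 1e-12 after 5 iterations
sag = a·(cosh(S/(2a)) − 1) = 27.829073·(cosh(1.354285) − 1) = 29.667495
T_max/T_min = cosh(S/(2a)) = 2.066061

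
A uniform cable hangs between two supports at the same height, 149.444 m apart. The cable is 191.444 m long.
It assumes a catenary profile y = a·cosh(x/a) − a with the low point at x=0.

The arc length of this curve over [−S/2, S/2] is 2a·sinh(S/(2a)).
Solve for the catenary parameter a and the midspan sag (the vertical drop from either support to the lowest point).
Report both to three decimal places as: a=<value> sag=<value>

a=59.826 sag=53.054

seed: a₀ = √(S³/(24(L−S))) = √(149.444³/(24·42.000)) = 57.542332
iter 1: u=1.298557  f(a)=+3.687e+00  f'(a)=-1.721e+00  a ← 57.542332 − (+3.687e+00/-1.721e+00) = 59.684195
iter 2: u=1.251956  f(a)=+2.158e-01  f'(a)=-1.525e+00  a ← 59.684195 − (+2.158e-01/-1.525e+00) = 59.825722
iter 3: u=1.248995  f(a)=+8.416e-04  f'(a)=-1.513e+00  a ← 59.825722 − (+8.416e-04/-1.513e+00) = 59.826278
iter 4: u=1.248983  f(a)=+1.291e-08  f'(a)=-1.513e+00  a ← 59.826278 − (+1.291e-08/-1.513e+00) = 59.826278
iter 5: u=1.248983  f(a)=-5.684e-14  f'(a)=-1.513e+00  a ← 59.826278 − (-5.684e-14/-1.513e+00) = 59.826278
converged: |Δa| < 1e-12 after 5 iterations
sag = a·(cosh(S/(2a)) − 1) = 59.826278·(cosh(1.248983) − 1) = 53.053680
T_max/T_min = cosh(S/(2a)) = 1.886796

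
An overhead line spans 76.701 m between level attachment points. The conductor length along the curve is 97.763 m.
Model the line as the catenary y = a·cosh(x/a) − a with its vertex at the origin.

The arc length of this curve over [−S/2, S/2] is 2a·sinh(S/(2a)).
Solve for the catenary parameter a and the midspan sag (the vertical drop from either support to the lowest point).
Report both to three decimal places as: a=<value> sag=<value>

a=31.038 sag=26.865

seed: a₀ = √(S³/(24(L−S))) = √(76.701³/(24·21.062)) = 29.877628
iter 1: u=1.283586  f(a)=+1.805e+00  f'(a)=-1.656e+00  a ← 29.877628 − (+1.805e+00/-1.656e+00) = 30.967261
iter 2: u=1.238421  f(a)=+1.034e-01  f'(a)=-1.471e+00  a ← 30.967261 − (+1.034e-01/-1.471e+00) = 31.037553
iter 3: u=1.235616  f(a)=+3.854e-04  f'(a)=-1.460e+00  a ← 31.037553 − (+3.854e-04/-1.460e+00) = 31.037817
iter 4: u=1.235606  f(a)=+5.394e-09  f'(a)=-1.460e+00  a ← 31.037817 − (+5.394e-09/-1.460e+00) = 31.037817
iter 5: u=1.235606  f(a)=+0.000e+00  f'(a)=-1.460e+00  a ← 31.037817 − (+0.000e+00/-1.460e+00) = 31.037817
converged: |Δa| < 1e-12 after 5 iterations
sag = a·(cosh(S/(2a)) − 1) = 31.037817·(cosh(1.235606) − 1) = 26.865094
T_max/T_min = cosh(S/(2a)) = 1.865560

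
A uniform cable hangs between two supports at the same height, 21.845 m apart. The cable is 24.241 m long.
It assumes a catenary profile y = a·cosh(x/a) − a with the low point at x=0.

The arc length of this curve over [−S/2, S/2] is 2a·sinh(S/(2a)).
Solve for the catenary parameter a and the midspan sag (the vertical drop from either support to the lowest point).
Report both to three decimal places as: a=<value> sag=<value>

a=13.680 sag=4.597

seed: a₀ = √(S³/(24(L−S))) = √(21.845³/(24·2.396)) = 13.464153
iter 1: u=0.811228  f(a)=+8.009e-02  f'(a)=-3.799e-01  a ← 13.464153 − (+8.009e-02/-3.799e-01) = 13.674968
iter 2: u=0.798722  f(a)=+1.920e-03  f'(a)=-3.619e-01  a ← 13.674968 − (+1.920e-03/-3.619e-01) = 13.680273
iter 3: u=0.798412  f(a)=+1.163e-06  f'(a)=-3.614e-01  a ← 13.680273 − (+1.163e-06/-3.614e-01) = 13.680277
iter 4: u=0.798412  f(a)=+4.334e-13  f'(a)=-3.614e-01  a ← 13.680277 − (+4.334e-13/-3.614e-01) = 13.680277
converged: |Δa| < 1e-12 after 4 iterations
sag = a·(cosh(S/(2a)) − 1) = 13.680277·(cosh(0.798412) − 1) = 4.596936
T_max/T_min = cosh(S/(2a)) = 1.336027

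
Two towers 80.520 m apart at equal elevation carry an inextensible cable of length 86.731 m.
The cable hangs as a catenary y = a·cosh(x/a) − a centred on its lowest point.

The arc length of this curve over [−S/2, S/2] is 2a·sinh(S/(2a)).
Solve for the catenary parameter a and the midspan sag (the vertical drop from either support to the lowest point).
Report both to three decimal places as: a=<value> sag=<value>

seed: a₀ = √(S³/(24(L−S))) = √(80.520³/(24·6.211)) = 59.179224
iter 1: u=0.680306  f(a)=+1.453e-01  f'(a)=-2.198e-01  a ← 59.179224 − (+1.453e-01/-2.198e-01) = 59.840434
iter 2: u=0.672789  f(a)=+2.471e-03  f'(a)=-2.124e-01  a ← 59.840434 − (+2.471e-03/-2.124e-01) = 59.852072
iter 3: u=0.672658  f(a)=+7.423e-07  f'(a)=-2.122e-01  a ← 59.852072 − (+7.423e-07/-2.122e-01) = 59.852075
iter 4: u=0.672658  f(a)=+7.105e-14  f'(a)=-2.122e-01  a ← 59.852075 − (+7.105e-14/-2.122e-01) = 59.852075
converged: |Δa| < 1e-12 after 4 iterations
sag = a·(cosh(S/(2a)) − 1) = 59.852075·(cosh(0.672658) − 1) = 14.058935
T_max/T_min = cosh(S/(2a)) = 1.234895

a=59.852 sag=14.059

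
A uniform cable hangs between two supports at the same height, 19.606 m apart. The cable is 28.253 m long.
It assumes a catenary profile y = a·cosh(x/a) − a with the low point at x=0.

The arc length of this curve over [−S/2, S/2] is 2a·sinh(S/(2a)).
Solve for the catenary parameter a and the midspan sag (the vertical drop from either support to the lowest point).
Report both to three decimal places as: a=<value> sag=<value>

a=6.390 sag=9.114

seed: a₀ = √(S³/(24(L−S))) = √(19.606³/(24·8.647)) = 6.026222
iter 1: u=1.626724  f(a)=+1.219e+00  f'(a)=-3.705e+00  a ← 6.026222 − (+1.219e+00/-3.705e+00) = 6.355245
iter 2: u=1.542506  f(a)=+1.069e-01  f'(a)=-3.081e+00  a ← 6.355245 − (+1.069e-01/-3.081e+00) = 6.389960
iter 3: u=1.534125  f(a)=+9.982e-04  f'(a)=-3.023e+00  a ← 6.389960 − (+9.982e-04/-3.023e+00) = 6.390291
iter 4: u=1.534046  f(a)=+8.876e-08  f'(a)=-3.023e+00  a ← 6.390291 − (+8.876e-08/-3.023e+00) = 6.390291
iter 5: u=1.534046  f(a)=-3.553e-15  f'(a)=-3.023e+00  a ← 6.390291 − (-3.553e-15/-3.023e+00) = 6.390291
converged: |Δa| < 1e-12 after 5 iterations
sag = a·(cosh(S/(2a)) − 1) = 6.390291·(cosh(1.534046) − 1) = 9.114348
T_max/T_min = cosh(S/(2a)) = 2.426281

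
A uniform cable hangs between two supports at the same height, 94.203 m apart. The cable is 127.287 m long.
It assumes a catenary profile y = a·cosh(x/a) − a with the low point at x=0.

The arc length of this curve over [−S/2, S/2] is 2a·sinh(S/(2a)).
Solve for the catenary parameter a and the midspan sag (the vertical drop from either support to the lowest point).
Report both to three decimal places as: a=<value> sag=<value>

seed: a₀ = √(S³/(24(L−S))) = √(94.203³/(24·33.084)) = 32.447592
iter 1: u=1.451618  f(a)=+3.666e+00  f'(a)=-2.503e+00  a ← 32.447592 − (+3.666e+00/-2.503e+00) = 33.912419
iter 2: u=1.388916  f(a)=+2.629e-01  f'(a)=-2.155e+00  a ← 33.912419 − (+2.629e-01/-2.155e+00) = 34.034370
iter 3: u=1.383939  f(a)=+1.582e-03  f'(a)=-2.130e+00  a ← 34.034370 − (+1.582e-03/-2.130e+00) = 34.035113
iter 4: u=1.383909  f(a)=+5.809e-08  f'(a)=-2.129e+00  a ← 34.035113 − (+5.809e-08/-2.129e+00) = 34.035113
iter 5: u=1.383909  f(a)=+2.842e-14  f'(a)=-2.129e+00  a ← 34.035113 − (+2.842e-14/-2.129e+00) = 34.035113
converged: |Δa| < 1e-12 after 5 iterations
sag = a·(cosh(S/(2a)) − 1) = 34.035113·(cosh(1.383909) − 1) = 38.137486
T_max/T_min = cosh(S/(2a)) = 2.120534

a=34.035 sag=38.137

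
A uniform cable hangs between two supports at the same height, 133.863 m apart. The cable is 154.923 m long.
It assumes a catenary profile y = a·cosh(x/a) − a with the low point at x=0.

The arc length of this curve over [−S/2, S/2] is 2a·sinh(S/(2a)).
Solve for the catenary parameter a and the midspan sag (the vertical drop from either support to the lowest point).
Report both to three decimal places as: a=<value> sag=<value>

seed: a₀ = √(S³/(24(L−S))) = √(133.863³/(24·21.060)) = 68.889975
iter 1: u=0.971571  f(a)=+1.017e+00  f'(a)=-6.711e-01  a ← 68.889975 − (+1.017e+00/-6.711e-01) = 70.404814
iter 2: u=0.950667  f(a)=+3.450e-02  f'(a)=-6.263e-01  a ← 70.404814 − (+3.450e-02/-6.263e-01) = 70.459903
iter 3: u=0.949923  f(a)=+4.282e-05  f'(a)=-6.247e-01  a ← 70.459903 − (+4.282e-05/-6.247e-01) = 70.459971
iter 4: u=0.949922  f(a)=+6.619e-11  f'(a)=-6.247e-01  a ← 70.459971 − (+6.619e-11/-6.247e-01) = 70.459971
iter 5: u=0.949922  f(a)=-5.684e-14  f'(a)=-6.247e-01  a ← 70.459971 − (-5.684e-14/-6.247e-01) = 70.459971
converged: |Δa| < 1e-12 after 5 iterations
sag = a·(cosh(S/(2a)) − 1) = 70.459971·(cosh(0.949922) − 1) = 34.253407
T_max/T_min = cosh(S/(2a)) = 1.486140

a=70.460 sag=34.253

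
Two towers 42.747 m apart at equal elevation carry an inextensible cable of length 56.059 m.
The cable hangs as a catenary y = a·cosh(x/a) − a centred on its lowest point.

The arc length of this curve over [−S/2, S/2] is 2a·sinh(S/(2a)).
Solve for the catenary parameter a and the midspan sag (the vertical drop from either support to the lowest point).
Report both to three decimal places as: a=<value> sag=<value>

seed: a₀ = √(S³/(24(L−S))) = √(42.747³/(24·13.312)) = 15.636199
iter 1: u=1.366924  f(a)=+1.300e+00  f'(a)=-2.043e+00  a ← 15.636199 − (+1.300e+00/-2.043e+00) = 16.272786
iter 2: u=1.313451  f(a)=+8.363e-02  f'(a)=-1.788e+00  a ← 16.272786 − (+8.363e-02/-1.788e+00) = 16.319567
iter 3: u=1.309685  f(a)=+3.985e-04  f'(a)=-1.771e+00  a ← 16.319567 − (+3.985e-04/-1.771e+00) = 16.319792
iter 4: u=1.309667  f(a)=+9.142e-09  f'(a)=-1.771e+00  a ← 16.319792 − (+9.142e-09/-1.771e+00) = 16.319792
iter 5: u=1.309667  f(a)=+0.000e+00  f'(a)=-1.771e+00  a ← 16.319792 − (+0.000e+00/-1.771e+00) = 16.319792
converged: |Δa| < 1e-12 after 5 iterations
sag = a·(cosh(S/(2a)) − 1) = 16.319792·(cosh(1.309667) − 1) = 16.114580
T_max/T_min = cosh(S/(2a)) = 1.987426

a=16.320 sag=16.115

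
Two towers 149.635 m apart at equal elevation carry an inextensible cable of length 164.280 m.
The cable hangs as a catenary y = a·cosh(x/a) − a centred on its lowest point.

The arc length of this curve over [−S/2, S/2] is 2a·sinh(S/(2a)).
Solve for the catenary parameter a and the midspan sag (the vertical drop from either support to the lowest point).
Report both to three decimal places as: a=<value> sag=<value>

a=99.036 sag=29.631

seed: a₀ = √(S³/(24(L−S))) = √(149.635³/(24·14.645)) = 97.633638
iter 1: u=0.766309  f(a)=+4.361e-01  f'(a)=-3.180e-01  a ← 97.633638 − (+4.361e-01/-3.180e-01) = 99.004941
iter 2: u=0.755695  f(a)=+9.357e-03  f'(a)=-3.045e-01  a ← 99.004941 − (+9.357e-03/-3.045e-01) = 99.035673
iter 3: u=0.755460  f(a)=+4.518e-06  f'(a)=-3.042e-01  a ← 99.035673 − (+4.518e-06/-3.042e-01) = 99.035688
iter 4: u=0.755460  f(a)=+1.080e-12  f'(a)=-3.042e-01  a ← 99.035688 − (+1.080e-12/-3.042e-01) = 99.035688
converged: |Δa| < 1e-12 after 4 iterations
sag = a·(cosh(S/(2a)) − 1) = 99.035688·(cosh(0.755460) − 1) = 29.630730
T_max/T_min = cosh(S/(2a)) = 1.299192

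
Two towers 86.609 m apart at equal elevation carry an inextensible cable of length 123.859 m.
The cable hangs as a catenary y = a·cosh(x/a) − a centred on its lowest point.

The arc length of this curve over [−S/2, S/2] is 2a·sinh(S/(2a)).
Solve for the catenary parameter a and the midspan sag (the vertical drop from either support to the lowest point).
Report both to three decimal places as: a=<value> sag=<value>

seed: a₀ = √(S³/(24(L−S))) = √(86.609³/(24·37.250)) = 26.957262
iter 1: u=1.606413  f(a)=+5.112e+00  f'(a)=-3.546e+00  a ← 26.957262 − (+5.112e+00/-3.546e+00) = 28.399105
iter 2: u=1.524854  f(a)=+4.388e-01  f'(a)=-2.961e+00  a ← 28.399105 − (+4.388e-01/-2.961e+00) = 28.547307
iter 3: u=1.516938  f(a)=+3.904e-03  f'(a)=-2.909e+00  a ← 28.547307 − (+3.904e-03/-2.909e+00) = 28.548649
iter 4: u=1.516867  f(a)=+3.150e-07  f'(a)=-2.908e+00  a ← 28.548649 − (+3.150e-07/-2.908e+00) = 28.548649
iter 5: u=1.516867  f(a)=+1.421e-14  f'(a)=-2.908e+00  a ← 28.548649 − (+1.421e-14/-2.908e+00) = 28.548649
converged: |Δa| < 1e-12 after 5 iterations
sag = a·(cosh(S/(2a)) − 1) = 28.548649·(cosh(1.516867) − 1) = 39.644374
T_max/T_min = cosh(S/(2a)) = 2.388660

a=28.549 sag=39.644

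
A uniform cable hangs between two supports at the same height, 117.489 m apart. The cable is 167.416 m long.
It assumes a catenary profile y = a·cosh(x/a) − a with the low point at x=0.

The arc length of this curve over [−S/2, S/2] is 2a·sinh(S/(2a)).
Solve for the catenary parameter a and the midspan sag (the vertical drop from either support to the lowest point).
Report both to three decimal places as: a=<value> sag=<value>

a=38.937 sag=53.384

seed: a₀ = √(S³/(24(L−S))) = √(117.489³/(24·49.927)) = 36.789379
iter 1: u=1.596779  f(a)=+6.765e+00  f'(a)=-3.472e+00  a ← 36.789379 − (+6.765e+00/-3.472e+00) = 38.737740
iter 2: u=1.516467  f(a)=+5.746e-01  f'(a)=-2.905e+00  a ← 38.737740 − (+5.746e-01/-2.905e+00) = 38.935512
iter 3: u=1.508764  f(a)=+4.995e-03  f'(a)=-2.855e+00  a ← 38.935512 − (+4.995e-03/-2.855e+00) = 38.937261
iter 4: u=1.508696  f(a)=+3.847e-07  f'(a)=-2.855e+00  a ← 38.937261 − (+3.847e-07/-2.855e+00) = 38.937262
iter 5: u=1.508696  f(a)=-2.842e-14  f'(a)=-2.855e+00  a ← 38.937262 − (-2.842e-14/-2.855e+00) = 38.937262
converged: |Δa| < 1e-12 after 5 iterations
sag = a·(cosh(S/(2a)) − 1) = 38.937262·(cosh(1.508696) − 1) = 53.383590
T_max/T_min = cosh(S/(2a)) = 2.371016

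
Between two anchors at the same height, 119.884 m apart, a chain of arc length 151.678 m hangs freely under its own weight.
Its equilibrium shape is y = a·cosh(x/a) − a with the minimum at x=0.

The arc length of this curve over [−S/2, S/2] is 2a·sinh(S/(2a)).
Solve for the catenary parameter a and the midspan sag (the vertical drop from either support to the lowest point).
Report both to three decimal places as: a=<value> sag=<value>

seed: a₀ = √(S³/(24(L−S))) = √(119.884³/(24·31.794)) = 47.518599
iter 1: u=1.261443  f(a)=+2.628e+00  f'(a)=-1.564e+00  a ← 47.518599 − (+2.628e+00/-1.564e+00) = 49.199099
iter 2: u=1.218356  f(a)=+1.458e-01  f'(a)=-1.394e+00  a ← 49.199099 − (+1.458e-01/-1.394e+00) = 49.303676
iter 3: u=1.215771  f(a)=+5.075e-04  f'(a)=-1.385e+00  a ← 49.303676 − (+5.075e-04/-1.385e+00) = 49.304042
iter 4: u=1.215762  f(a)=+6.195e-09  f'(a)=-1.385e+00  a ← 49.304042 − (+6.195e-09/-1.385e+00) = 49.304042
iter 5: u=1.215762  f(a)=-2.842e-14  f'(a)=-1.385e+00  a ← 49.304042 − (-2.842e-14/-1.385e+00) = 49.304042
converged: |Δa| < 1e-12 after 5 iterations
sag = a·(cosh(S/(2a)) − 1) = 49.304042·(cosh(1.215762) − 1) = 41.152812
T_max/T_min = cosh(S/(2a)) = 1.834674

a=49.304 sag=41.153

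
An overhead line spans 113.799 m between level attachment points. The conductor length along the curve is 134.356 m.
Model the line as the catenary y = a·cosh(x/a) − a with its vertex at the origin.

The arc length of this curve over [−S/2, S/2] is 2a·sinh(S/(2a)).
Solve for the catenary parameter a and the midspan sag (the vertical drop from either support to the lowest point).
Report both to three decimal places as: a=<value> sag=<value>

seed: a₀ = √(S³/(24(L−S))) = √(113.799³/(24·20.557)) = 54.654029
iter 1: u=1.041085  f(a)=+1.143e+00  f'(a)=-8.370e-01  a ← 54.654029 − (+1.143e+00/-8.370e-01) = 56.019872
iter 2: u=1.015702  f(a)=+4.426e-02  f'(a)=-7.733e-01  a ← 56.019872 − (+4.426e-02/-7.733e-01) = 56.077102
iter 3: u=1.014665  f(a)=+7.225e-05  f'(a)=-7.708e-01  a ← 56.077102 − (+7.225e-05/-7.708e-01) = 56.077196
iter 4: u=1.014664  f(a)=+1.932e-10  f'(a)=-7.708e-01  a ← 56.077196 − (+1.932e-10/-7.708e-01) = 56.077196
iter 5: u=1.014664  f(a)=+5.684e-14  f'(a)=-7.708e-01  a ← 56.077196 − (+5.684e-14/-7.708e-01) = 56.077196
converged: |Δa| < 1e-12 after 5 iterations
sag = a·(cosh(S/(2a)) − 1) = 56.077196·(cosh(1.014664) − 1) = 31.430150
T_max/T_min = cosh(S/(2a)) = 1.560480

a=56.077 sag=31.430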